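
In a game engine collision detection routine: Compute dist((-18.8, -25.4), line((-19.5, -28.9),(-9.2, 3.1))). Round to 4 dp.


|cross product| = 13.65
|line direction| = sqrt(1130.09) = 33.6168
Distance = 13.65/sqrt(1130.09) = 0.406

0.406


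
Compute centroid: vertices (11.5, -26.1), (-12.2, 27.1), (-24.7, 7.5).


Centroid = ((x_A+x_B+x_C)/3, (y_A+y_B+y_C)/3)
= ((11.5+(-12.2)+(-24.7))/3, ((-26.1)+27.1+7.5)/3)
= (-8.4667, 2.8333)

(-8.4667, 2.8333)


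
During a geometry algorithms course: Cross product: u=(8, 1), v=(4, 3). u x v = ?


u x v = u_x*v_y - u_y*v_x = 8*3 - 1*4
= 24 - 4 = 20

20


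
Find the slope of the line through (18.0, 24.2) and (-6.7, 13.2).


slope = (y2-y1)/(x2-x1) = (13.2-24.2)/((-6.7)-18) = (-11)/(-24.7) = 0.4453

0.4453


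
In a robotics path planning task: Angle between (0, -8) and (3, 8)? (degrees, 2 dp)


u.v = -64, |u| = sqrt(64) = 8, |v| = sqrt(73) = 8.544
cos(theta) = u.v/(|u||v|) = -64/sqrt(4672) = -0.936329
theta = acos(-0.936329) = 159.44 degrees

159.44 degrees


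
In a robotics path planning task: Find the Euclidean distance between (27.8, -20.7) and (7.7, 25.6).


dx=-20.1, dy=46.3
d^2 = (-20.1)^2 + 46.3^2 = 2547.7
d = sqrt(2547.7) = 50.4747

50.4747


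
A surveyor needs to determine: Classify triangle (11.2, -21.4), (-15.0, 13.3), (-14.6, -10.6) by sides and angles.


Side lengths squared: AB^2=1890.53, BC^2=571.37, CA^2=782.28
Sorted: [571.37, 782.28, 1890.53]
By sides: Scalene, By angles: Obtuse

Scalene, Obtuse


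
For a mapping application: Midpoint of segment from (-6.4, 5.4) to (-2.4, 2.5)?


M = (((-6.4)+(-2.4))/2, (5.4+2.5)/2)
= (-4.4, 3.95)

(-4.4, 3.95)


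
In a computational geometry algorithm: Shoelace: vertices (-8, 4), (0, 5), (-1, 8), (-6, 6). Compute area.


Shoelace sum: ((-8)*5 - 0*4) + (0*8 - (-1)*5) + ((-1)*6 - (-6)*8) + ((-6)*4 - (-8)*6)
= 31
Area = |31|/2 = 15.5

15.5


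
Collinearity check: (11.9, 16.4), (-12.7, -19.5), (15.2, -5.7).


Cross product: ((-12.7)-11.9)*((-5.7)-16.4) - ((-19.5)-16.4)*(15.2-11.9)
= 662.13

No, not collinear


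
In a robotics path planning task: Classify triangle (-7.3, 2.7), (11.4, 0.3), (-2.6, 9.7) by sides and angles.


Side lengths squared: AB^2=355.45, BC^2=284.36, CA^2=71.09
Sorted: [71.09, 284.36, 355.45]
By sides: Scalene, By angles: Right

Scalene, Right


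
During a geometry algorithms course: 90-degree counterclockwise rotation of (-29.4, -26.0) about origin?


90° CCW: (x,y) -> (-y, x)
(-29.4,-26) -> (26, -29.4)

(26, -29.4)


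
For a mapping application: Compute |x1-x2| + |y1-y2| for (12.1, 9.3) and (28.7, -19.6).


|12.1-28.7| + |9.3-(-19.6)| = 16.6 + 28.9 = 45.5

45.5


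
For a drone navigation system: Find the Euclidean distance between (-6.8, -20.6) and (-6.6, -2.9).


dx=0.2, dy=17.7
d^2 = 0.2^2 + 17.7^2 = 313.33
d = sqrt(313.33) = 17.7011

17.7011


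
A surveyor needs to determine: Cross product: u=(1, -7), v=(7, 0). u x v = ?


u x v = u_x*v_y - u_y*v_x = 1*0 - (-7)*7
= 0 - (-49) = 49

49


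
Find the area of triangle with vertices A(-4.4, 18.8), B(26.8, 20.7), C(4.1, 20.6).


Area = |x_A(y_B-y_C) + x_B(y_C-y_A) + x_C(y_A-y_B)|/2
= |(-0.44) + 48.24 + (-7.79)|/2
= 40.01/2 = 20.005

20.005


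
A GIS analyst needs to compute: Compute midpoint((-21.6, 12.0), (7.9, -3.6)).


M = (((-21.6)+7.9)/2, (12+(-3.6))/2)
= (-6.85, 4.2)

(-6.85, 4.2)


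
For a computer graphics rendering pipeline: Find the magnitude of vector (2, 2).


|u| = sqrt(2^2 + 2^2) = sqrt(8) = 2.8284

2.8284


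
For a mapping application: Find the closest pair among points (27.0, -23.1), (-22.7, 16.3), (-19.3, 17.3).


d(P0,P1) = 63.4228, d(P0,P2) = 61.4479, d(P1,P2) = 3.544
Closest: P1 and P2

Closest pair: (-22.7, 16.3) and (-19.3, 17.3), distance = 3.544


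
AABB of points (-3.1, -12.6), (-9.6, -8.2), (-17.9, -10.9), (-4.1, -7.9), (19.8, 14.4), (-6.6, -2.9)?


x range: [-17.9, 19.8]
y range: [-12.6, 14.4]
Bounding box: (-17.9,-12.6) to (19.8,14.4)

(-17.9,-12.6) to (19.8,14.4)


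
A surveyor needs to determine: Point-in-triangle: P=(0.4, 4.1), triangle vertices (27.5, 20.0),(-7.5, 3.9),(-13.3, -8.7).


Cross products: AB x AP = 120.19, BC x BP = 98.38, CA x CP = 129.05
All same sign? yes

Yes, inside


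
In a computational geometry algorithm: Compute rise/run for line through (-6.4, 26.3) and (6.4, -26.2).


slope = (y2-y1)/(x2-x1) = ((-26.2)-26.3)/(6.4-(-6.4)) = (-52.5)/12.8 = -4.1016

-4.1016


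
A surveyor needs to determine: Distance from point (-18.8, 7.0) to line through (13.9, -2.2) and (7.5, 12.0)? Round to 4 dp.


|cross product| = 405.46
|line direction| = sqrt(242.6) = 15.5756
Distance = 405.46/sqrt(242.6) = 26.0317

26.0317


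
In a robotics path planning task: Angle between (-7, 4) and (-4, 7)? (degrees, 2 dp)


u.v = 56, |u| = sqrt(65) = 8.0623, |v| = sqrt(65) = 8.0623
cos(theta) = u.v/(|u||v|) = 56/sqrt(4225) = 0.861538
theta = acos(0.861538) = 30.51 degrees

30.51 degrees


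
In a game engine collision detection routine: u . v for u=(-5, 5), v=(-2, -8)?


u . v = u_x*v_x + u_y*v_y = (-5)*(-2) + 5*(-8)
= 10 + (-40) = -30

-30


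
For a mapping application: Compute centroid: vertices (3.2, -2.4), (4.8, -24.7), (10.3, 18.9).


Centroid = ((x_A+x_B+x_C)/3, (y_A+y_B+y_C)/3)
= ((3.2+4.8+10.3)/3, ((-2.4)+(-24.7)+18.9)/3)
= (6.1, -2.7333)

(6.1, -2.7333)


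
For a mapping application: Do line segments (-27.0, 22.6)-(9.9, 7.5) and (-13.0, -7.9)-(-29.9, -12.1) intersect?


Cross products: d1=-574.25, d2=-164.08, d3=-914.05, d4=-1324.22
d1*d2 < 0 and d3*d4 < 0? no

No, they don't intersect


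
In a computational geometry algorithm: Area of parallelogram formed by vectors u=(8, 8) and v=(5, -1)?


|u x v| = |8*(-1) - 8*5|
= |(-8) - 40| = 48

48


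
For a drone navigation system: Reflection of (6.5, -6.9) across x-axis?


Reflection over x-axis: (x,y) -> (x,-y)
(6.5, -6.9) -> (6.5, 6.9)

(6.5, 6.9)


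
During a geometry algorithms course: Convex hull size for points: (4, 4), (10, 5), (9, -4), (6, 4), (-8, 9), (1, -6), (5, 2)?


Convex hull vertices (CCW): (-8, 9), (1, -6), (9, -4), (10, 5)
Count = 4

4


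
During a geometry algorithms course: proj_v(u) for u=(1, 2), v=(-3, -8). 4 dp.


u.v = -19, |v| = sqrt(73) = 8.544
Scalar projection = u.v / |v| = -19 / sqrt(73) = -2.2238

-2.2238


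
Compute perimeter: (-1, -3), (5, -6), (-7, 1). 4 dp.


Sides: (-1, -3)->(5, -6): sqrt(45) = 6.708204, (5, -6)->(-7, 1): sqrt(193) = 13.892444, (-7, 1)->(-1, -3): sqrt(52) = 7.211103
Sum = 27.811751
Perimeter = 27.8118

27.8118


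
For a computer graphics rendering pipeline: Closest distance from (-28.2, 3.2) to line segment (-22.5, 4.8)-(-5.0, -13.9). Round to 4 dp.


Project P onto AB: t = 0 (clamped to [0,1])
Closest point on segment: (-22.5, 4.8)
Distance: 5.9203

5.9203


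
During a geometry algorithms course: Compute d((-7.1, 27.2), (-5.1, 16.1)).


dx=2, dy=-11.1
d^2 = 2^2 + (-11.1)^2 = 127.21
d = sqrt(127.21) = 11.2787

11.2787


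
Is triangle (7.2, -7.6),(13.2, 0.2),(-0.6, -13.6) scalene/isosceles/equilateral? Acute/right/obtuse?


Side lengths squared: AB^2=96.84, BC^2=380.88, CA^2=96.84
Sorted: [96.84, 96.84, 380.88]
By sides: Isosceles, By angles: Obtuse

Isosceles, Obtuse


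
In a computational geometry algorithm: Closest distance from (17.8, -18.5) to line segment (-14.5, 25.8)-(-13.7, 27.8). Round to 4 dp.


Project P onto AB: t = 0 (clamped to [0,1])
Closest point on segment: (-14.5, 25.8)
Distance: 54.825

54.825


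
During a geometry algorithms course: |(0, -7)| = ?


|u| = sqrt(0^2 + (-7)^2) = sqrt(49) = 7

7


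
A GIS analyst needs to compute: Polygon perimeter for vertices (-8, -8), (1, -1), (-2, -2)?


Sides: (-8, -8)->(1, -1): sqrt(130) = 11.401754, (1, -1)->(-2, -2): sqrt(10) = 3.162278, (-2, -2)->(-8, -8): sqrt(72) = 8.485281
Sum = 23.049313
Perimeter = 23.0493

23.0493


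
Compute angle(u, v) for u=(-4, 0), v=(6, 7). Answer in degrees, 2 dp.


u.v = -24, |u| = sqrt(16) = 4, |v| = sqrt(85) = 9.2195
cos(theta) = u.v/(|u||v|) = -24/sqrt(1360) = -0.650791
theta = acos(-0.650791) = 130.6 degrees

130.6 degrees


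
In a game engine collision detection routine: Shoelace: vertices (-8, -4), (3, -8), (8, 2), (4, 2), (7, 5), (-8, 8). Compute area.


Shoelace sum: ((-8)*(-8) - 3*(-4)) + (3*2 - 8*(-8)) + (8*2 - 4*2) + (4*5 - 7*2) + (7*8 - (-8)*5) + ((-8)*(-4) - (-8)*8)
= 352
Area = |352|/2 = 176

176


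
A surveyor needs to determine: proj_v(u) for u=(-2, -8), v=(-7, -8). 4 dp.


u.v = 78, |v| = sqrt(113) = 10.6301
Scalar projection = u.v / |v| = 78 / sqrt(113) = 7.3376

7.3376


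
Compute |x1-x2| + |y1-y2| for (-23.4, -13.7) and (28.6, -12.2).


|(-23.4)-28.6| + |(-13.7)-(-12.2)| = 52 + 1.5 = 53.5

53.5


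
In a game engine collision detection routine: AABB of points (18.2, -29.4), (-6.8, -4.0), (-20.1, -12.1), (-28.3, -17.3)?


x range: [-28.3, 18.2]
y range: [-29.4, -4]
Bounding box: (-28.3,-29.4) to (18.2,-4)

(-28.3,-29.4) to (18.2,-4)


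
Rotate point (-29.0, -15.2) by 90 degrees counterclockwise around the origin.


90° CCW: (x,y) -> (-y, x)
(-29,-15.2) -> (15.2, -29)

(15.2, -29)


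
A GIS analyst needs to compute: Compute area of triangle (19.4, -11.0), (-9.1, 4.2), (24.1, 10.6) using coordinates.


Area = |x_A(y_B-y_C) + x_B(y_C-y_A) + x_C(y_A-y_B)|/2
= |(-124.16) + (-196.56) + (-366.32)|/2
= 687.04/2 = 343.52

343.52


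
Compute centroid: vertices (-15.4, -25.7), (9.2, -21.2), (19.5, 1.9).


Centroid = ((x_A+x_B+x_C)/3, (y_A+y_B+y_C)/3)
= (((-15.4)+9.2+19.5)/3, ((-25.7)+(-21.2)+1.9)/3)
= (4.4333, -15)

(4.4333, -15)


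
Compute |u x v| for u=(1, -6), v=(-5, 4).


|u x v| = |1*4 - (-6)*(-5)|
= |4 - 30| = 26

26


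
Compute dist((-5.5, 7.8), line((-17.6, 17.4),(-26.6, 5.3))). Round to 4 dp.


|cross product| = 232.81
|line direction| = sqrt(227.41) = 15.0801
Distance = 232.81/sqrt(227.41) = 15.4382

15.4382


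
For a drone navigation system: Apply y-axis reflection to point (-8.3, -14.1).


Reflection over y-axis: (x,y) -> (-x,y)
(-8.3, -14.1) -> (8.3, -14.1)

(8.3, -14.1)


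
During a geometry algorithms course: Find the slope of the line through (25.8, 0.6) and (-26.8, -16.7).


slope = (y2-y1)/(x2-x1) = ((-16.7)-0.6)/((-26.8)-25.8) = (-17.3)/(-52.6) = 0.3289

0.3289


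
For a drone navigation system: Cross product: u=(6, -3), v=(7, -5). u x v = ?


u x v = u_x*v_y - u_y*v_x = 6*(-5) - (-3)*7
= (-30) - (-21) = -9

-9


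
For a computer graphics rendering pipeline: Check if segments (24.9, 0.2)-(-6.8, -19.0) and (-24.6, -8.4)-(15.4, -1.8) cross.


Cross products: d1=17.3, d2=-541.48, d3=-677.78, d4=-119
d1*d2 < 0 and d3*d4 < 0? no

No, they don't intersect


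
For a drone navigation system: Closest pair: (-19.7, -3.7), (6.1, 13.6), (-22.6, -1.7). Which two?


d(P0,P1) = 31.0633, d(P0,P2) = 3.5228, d(P1,P2) = 32.5235
Closest: P0 and P2

Closest pair: (-19.7, -3.7) and (-22.6, -1.7), distance = 3.5228


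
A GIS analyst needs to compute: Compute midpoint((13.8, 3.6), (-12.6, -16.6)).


M = ((13.8+(-12.6))/2, (3.6+(-16.6))/2)
= (0.6, -6.5)

(0.6, -6.5)


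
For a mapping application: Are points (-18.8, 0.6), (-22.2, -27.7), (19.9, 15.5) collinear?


Cross product: ((-22.2)-(-18.8))*(15.5-0.6) - ((-27.7)-0.6)*(19.9-(-18.8))
= 1044.55

No, not collinear


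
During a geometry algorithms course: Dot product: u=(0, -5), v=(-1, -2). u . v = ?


u . v = u_x*v_x + u_y*v_y = 0*(-1) + (-5)*(-2)
= 0 + 10 = 10

10


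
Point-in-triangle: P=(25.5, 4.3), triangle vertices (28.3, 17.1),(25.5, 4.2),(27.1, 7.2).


Cross products: AB x AP = -0.28, BC x BP = 0.16, CA x CP = 12.36
All same sign? no

No, outside


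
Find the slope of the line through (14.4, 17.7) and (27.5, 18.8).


slope = (y2-y1)/(x2-x1) = (18.8-17.7)/(27.5-14.4) = 1.1/13.1 = 0.084

0.084


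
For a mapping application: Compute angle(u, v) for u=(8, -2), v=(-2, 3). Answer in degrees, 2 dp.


u.v = -22, |u| = sqrt(68) = 8.2462, |v| = sqrt(13) = 3.6056
cos(theta) = u.v/(|u||v|) = -22/sqrt(884) = -0.73994
theta = acos(-0.73994) = 137.73 degrees

137.73 degrees


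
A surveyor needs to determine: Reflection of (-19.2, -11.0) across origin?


Reflection over origin: (x,y) -> (-x,-y)
(-19.2, -11) -> (19.2, 11)

(19.2, 11)


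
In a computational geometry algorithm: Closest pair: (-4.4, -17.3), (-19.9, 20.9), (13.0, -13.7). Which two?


d(P0,P1) = 41.2249, d(P0,P2) = 17.7685, d(P1,P2) = 47.7448
Closest: P0 and P2

Closest pair: (-4.4, -17.3) and (13.0, -13.7), distance = 17.7685


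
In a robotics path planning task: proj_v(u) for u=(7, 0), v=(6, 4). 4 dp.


u.v = 42, |v| = sqrt(52) = 7.2111
Scalar projection = u.v / |v| = 42 / sqrt(52) = 5.8244

5.8244


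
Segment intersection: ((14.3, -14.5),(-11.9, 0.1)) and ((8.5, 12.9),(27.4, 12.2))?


Cross products: d1=-513.8, d2=-256.2, d3=-633.2, d4=-890.8
d1*d2 < 0 and d3*d4 < 0? no

No, they don't intersect


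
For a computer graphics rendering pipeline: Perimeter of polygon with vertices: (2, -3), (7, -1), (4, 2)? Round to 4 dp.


Sides: (2, -3)->(7, -1): sqrt(29) = 5.385165, (7, -1)->(4, 2): sqrt(18) = 4.242641, (4, 2)->(2, -3): sqrt(29) = 5.385165
Sum = 15.012971
Perimeter = 15.013

15.013


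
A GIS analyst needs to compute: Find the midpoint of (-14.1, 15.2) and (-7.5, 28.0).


M = (((-14.1)+(-7.5))/2, (15.2+28)/2)
= (-10.8, 21.6)

(-10.8, 21.6)


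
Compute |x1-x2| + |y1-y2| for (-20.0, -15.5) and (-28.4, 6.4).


|(-20)-(-28.4)| + |(-15.5)-6.4| = 8.4 + 21.9 = 30.3

30.3


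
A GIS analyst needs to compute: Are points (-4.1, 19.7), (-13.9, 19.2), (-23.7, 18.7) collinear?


Cross product: ((-13.9)-(-4.1))*(18.7-19.7) - (19.2-19.7)*((-23.7)-(-4.1))
= 0

Yes, collinear


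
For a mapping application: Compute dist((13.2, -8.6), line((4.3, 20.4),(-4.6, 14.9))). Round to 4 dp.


|cross product| = 307.05
|line direction| = sqrt(109.46) = 10.4623
Distance = 307.05/sqrt(109.46) = 29.3482

29.3482


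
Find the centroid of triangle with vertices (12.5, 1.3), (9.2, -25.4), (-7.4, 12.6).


Centroid = ((x_A+x_B+x_C)/3, (y_A+y_B+y_C)/3)
= ((12.5+9.2+(-7.4))/3, (1.3+(-25.4)+12.6)/3)
= (4.7667, -3.8333)

(4.7667, -3.8333)


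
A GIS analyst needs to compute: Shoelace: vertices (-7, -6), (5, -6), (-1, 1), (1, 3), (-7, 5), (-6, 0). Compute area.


Shoelace sum: ((-7)*(-6) - 5*(-6)) + (5*1 - (-1)*(-6)) + ((-1)*3 - 1*1) + (1*5 - (-7)*3) + ((-7)*0 - (-6)*5) + ((-6)*(-6) - (-7)*0)
= 159
Area = |159|/2 = 79.5

79.5


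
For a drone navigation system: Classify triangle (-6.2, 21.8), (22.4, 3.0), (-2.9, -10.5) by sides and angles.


Side lengths squared: AB^2=1171.4, BC^2=822.34, CA^2=1054.18
Sorted: [822.34, 1054.18, 1171.4]
By sides: Scalene, By angles: Acute

Scalene, Acute


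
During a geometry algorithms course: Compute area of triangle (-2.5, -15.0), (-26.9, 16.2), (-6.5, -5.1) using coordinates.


Area = |x_A(y_B-y_C) + x_B(y_C-y_A) + x_C(y_A-y_B)|/2
= |(-53.25) + (-266.31) + 202.8|/2
= 116.76/2 = 58.38

58.38


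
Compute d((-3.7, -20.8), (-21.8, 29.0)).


dx=-18.1, dy=49.8
d^2 = (-18.1)^2 + 49.8^2 = 2807.65
d = sqrt(2807.65) = 52.9873

52.9873


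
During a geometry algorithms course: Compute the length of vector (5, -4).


|u| = sqrt(5^2 + (-4)^2) = sqrt(41) = 6.4031

6.4031


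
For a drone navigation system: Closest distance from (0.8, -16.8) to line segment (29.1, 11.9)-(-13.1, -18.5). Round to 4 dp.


Project P onto AB: t = 0.764 (clamped to [0,1])
Closest point on segment: (-3.1427, -11.3269)
Distance: 6.7453

6.7453


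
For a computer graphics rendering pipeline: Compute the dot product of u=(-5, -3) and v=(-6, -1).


u . v = u_x*v_x + u_y*v_y = (-5)*(-6) + (-3)*(-1)
= 30 + 3 = 33

33


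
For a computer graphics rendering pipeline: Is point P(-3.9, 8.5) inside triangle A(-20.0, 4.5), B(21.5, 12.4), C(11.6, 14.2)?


Cross products: AB x AP = 38.81, BC x BP = 84.33, CA x CP = 29.77
All same sign? yes

Yes, inside


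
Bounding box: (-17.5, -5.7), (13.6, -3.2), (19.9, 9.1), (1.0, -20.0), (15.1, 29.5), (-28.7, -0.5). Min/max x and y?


x range: [-28.7, 19.9]
y range: [-20, 29.5]
Bounding box: (-28.7,-20) to (19.9,29.5)

(-28.7,-20) to (19.9,29.5)


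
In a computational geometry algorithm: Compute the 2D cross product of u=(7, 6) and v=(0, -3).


u x v = u_x*v_y - u_y*v_x = 7*(-3) - 6*0
= (-21) - 0 = -21

-21


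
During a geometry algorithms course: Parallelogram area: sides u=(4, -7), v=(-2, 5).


|u x v| = |4*5 - (-7)*(-2)|
= |20 - 14| = 6

6


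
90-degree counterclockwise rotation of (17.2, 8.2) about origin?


90° CCW: (x,y) -> (-y, x)
(17.2,8.2) -> (-8.2, 17.2)

(-8.2, 17.2)


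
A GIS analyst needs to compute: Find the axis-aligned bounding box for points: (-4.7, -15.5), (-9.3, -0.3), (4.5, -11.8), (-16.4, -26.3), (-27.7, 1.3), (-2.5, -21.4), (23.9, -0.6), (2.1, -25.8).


x range: [-27.7, 23.9]
y range: [-26.3, 1.3]
Bounding box: (-27.7,-26.3) to (23.9,1.3)

(-27.7,-26.3) to (23.9,1.3)


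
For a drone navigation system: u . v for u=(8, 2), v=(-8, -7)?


u . v = u_x*v_x + u_y*v_y = 8*(-8) + 2*(-7)
= (-64) + (-14) = -78

-78


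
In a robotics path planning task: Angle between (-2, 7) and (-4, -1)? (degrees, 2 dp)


u.v = 1, |u| = sqrt(53) = 7.2801, |v| = sqrt(17) = 4.1231
cos(theta) = u.v/(|u||v|) = 1/sqrt(901) = 0.033315
theta = acos(0.033315) = 88.09 degrees

88.09 degrees


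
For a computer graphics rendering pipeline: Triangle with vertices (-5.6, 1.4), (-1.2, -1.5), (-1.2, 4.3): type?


Side lengths squared: AB^2=27.77, BC^2=33.64, CA^2=27.77
Sorted: [27.77, 27.77, 33.64]
By sides: Isosceles, By angles: Acute

Isosceles, Acute


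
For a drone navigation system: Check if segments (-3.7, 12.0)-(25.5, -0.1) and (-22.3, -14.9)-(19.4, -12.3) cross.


Cross products: d1=1073.37, d2=492.88, d3=-1010.54, d4=-430.05
d1*d2 < 0 and d3*d4 < 0? no

No, they don't intersect


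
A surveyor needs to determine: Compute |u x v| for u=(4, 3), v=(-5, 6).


|u x v| = |4*6 - 3*(-5)|
= |24 - (-15)| = 39

39


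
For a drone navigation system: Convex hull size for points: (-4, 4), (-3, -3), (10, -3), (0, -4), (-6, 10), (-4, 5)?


Convex hull vertices (CCW): (-6, 10), (-3, -3), (0, -4), (10, -3)
Count = 4

4


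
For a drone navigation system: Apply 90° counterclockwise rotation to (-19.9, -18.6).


90° CCW: (x,y) -> (-y, x)
(-19.9,-18.6) -> (18.6, -19.9)

(18.6, -19.9)


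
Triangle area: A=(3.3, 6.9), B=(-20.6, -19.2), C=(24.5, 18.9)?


Area = |x_A(y_B-y_C) + x_B(y_C-y_A) + x_C(y_A-y_B)|/2
= |(-125.73) + (-247.2) + 639.45|/2
= 266.52/2 = 133.26

133.26


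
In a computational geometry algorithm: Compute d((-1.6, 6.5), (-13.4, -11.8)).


dx=-11.8, dy=-18.3
d^2 = (-11.8)^2 + (-18.3)^2 = 474.13
d = sqrt(474.13) = 21.7745

21.7745


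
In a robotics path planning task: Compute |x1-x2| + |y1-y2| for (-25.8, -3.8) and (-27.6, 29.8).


|(-25.8)-(-27.6)| + |(-3.8)-29.8| = 1.8 + 33.6 = 35.4

35.4


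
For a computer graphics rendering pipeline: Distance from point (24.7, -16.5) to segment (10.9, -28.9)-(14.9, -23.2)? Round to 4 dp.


Project P onto AB: t = 1 (clamped to [0,1])
Closest point on segment: (14.9, -23.2)
Distance: 11.8714

11.8714


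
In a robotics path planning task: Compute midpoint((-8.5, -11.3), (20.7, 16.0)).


M = (((-8.5)+20.7)/2, ((-11.3)+16)/2)
= (6.1, 2.35)

(6.1, 2.35)


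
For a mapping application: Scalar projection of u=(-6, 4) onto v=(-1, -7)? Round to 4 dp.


u.v = -22, |v| = sqrt(50) = 7.0711
Scalar projection = u.v / |v| = -22 / sqrt(50) = -3.1113

-3.1113


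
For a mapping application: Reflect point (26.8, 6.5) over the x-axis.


Reflection over x-axis: (x,y) -> (x,-y)
(26.8, 6.5) -> (26.8, -6.5)

(26.8, -6.5)


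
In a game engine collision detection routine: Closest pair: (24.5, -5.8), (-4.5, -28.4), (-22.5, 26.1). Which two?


d(P0,P1) = 36.7663, d(P0,P2) = 56.8033, d(P1,P2) = 57.3956
Closest: P0 and P1

Closest pair: (24.5, -5.8) and (-4.5, -28.4), distance = 36.7663


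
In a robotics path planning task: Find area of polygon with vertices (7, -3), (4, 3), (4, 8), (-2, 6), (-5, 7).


Shoelace sum: (7*3 - 4*(-3)) + (4*8 - 4*3) + (4*6 - (-2)*8) + ((-2)*7 - (-5)*6) + ((-5)*(-3) - 7*7)
= 75
Area = |75|/2 = 37.5

37.5


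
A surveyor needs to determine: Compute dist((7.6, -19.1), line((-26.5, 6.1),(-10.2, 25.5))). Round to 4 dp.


|cross product| = 1072.3
|line direction| = sqrt(642.05) = 25.3387
Distance = 1072.3/sqrt(642.05) = 42.3187

42.3187


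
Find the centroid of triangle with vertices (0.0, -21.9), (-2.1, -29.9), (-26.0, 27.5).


Centroid = ((x_A+x_B+x_C)/3, (y_A+y_B+y_C)/3)
= ((0+(-2.1)+(-26))/3, ((-21.9)+(-29.9)+27.5)/3)
= (-9.3667, -8.1)

(-9.3667, -8.1)


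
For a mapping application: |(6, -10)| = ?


|u| = sqrt(6^2 + (-10)^2) = sqrt(136) = 11.6619

11.6619


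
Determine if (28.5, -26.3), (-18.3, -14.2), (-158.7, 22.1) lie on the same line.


Cross product: ((-18.3)-28.5)*(22.1-(-26.3)) - ((-14.2)-(-26.3))*((-158.7)-28.5)
= 0

Yes, collinear


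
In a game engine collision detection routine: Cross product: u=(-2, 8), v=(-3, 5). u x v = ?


u x v = u_x*v_y - u_y*v_x = (-2)*5 - 8*(-3)
= (-10) - (-24) = 14

14


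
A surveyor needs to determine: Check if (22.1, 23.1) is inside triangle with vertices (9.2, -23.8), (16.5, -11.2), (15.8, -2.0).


Cross products: AB x AP = 179.83, BC x BP = -75.53, CA x CP = -28.32
All same sign? no

No, outside


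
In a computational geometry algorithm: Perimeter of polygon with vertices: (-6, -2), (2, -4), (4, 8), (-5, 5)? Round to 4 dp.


Sides: (-6, -2)->(2, -4): sqrt(68) = 8.246211, (2, -4)->(4, 8): sqrt(148) = 12.165525, (4, 8)->(-5, 5): sqrt(90) = 9.486833, (-5, 5)->(-6, -2): sqrt(50) = 7.071068
Sum = 36.969637
Perimeter = 36.9696

36.9696


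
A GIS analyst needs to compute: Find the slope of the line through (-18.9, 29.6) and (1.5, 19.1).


slope = (y2-y1)/(x2-x1) = (19.1-29.6)/(1.5-(-18.9)) = (-10.5)/20.4 = -0.5147

-0.5147


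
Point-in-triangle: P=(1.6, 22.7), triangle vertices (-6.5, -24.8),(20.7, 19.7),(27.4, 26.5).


Cross products: AB x AP = 931.55, BC x BP = 149.98, CA x CP = -1194.72
All same sign? no

No, outside


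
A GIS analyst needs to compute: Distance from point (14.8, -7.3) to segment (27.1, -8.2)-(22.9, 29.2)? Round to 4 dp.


Project P onto AB: t = 0.0602 (clamped to [0,1])
Closest point on segment: (26.847, -5.9471)
Distance: 12.1227

12.1227


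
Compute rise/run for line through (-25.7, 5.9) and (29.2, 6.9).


slope = (y2-y1)/(x2-x1) = (6.9-5.9)/(29.2-(-25.7)) = 1/54.9 = 0.0182

0.0182


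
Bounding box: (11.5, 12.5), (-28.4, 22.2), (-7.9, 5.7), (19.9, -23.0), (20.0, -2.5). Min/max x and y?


x range: [-28.4, 20]
y range: [-23, 22.2]
Bounding box: (-28.4,-23) to (20,22.2)

(-28.4,-23) to (20,22.2)


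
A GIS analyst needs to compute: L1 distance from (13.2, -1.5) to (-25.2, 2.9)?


|13.2-(-25.2)| + |(-1.5)-2.9| = 38.4 + 4.4 = 42.8

42.8


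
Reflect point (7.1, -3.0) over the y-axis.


Reflection over y-axis: (x,y) -> (-x,y)
(7.1, -3) -> (-7.1, -3)

(-7.1, -3)


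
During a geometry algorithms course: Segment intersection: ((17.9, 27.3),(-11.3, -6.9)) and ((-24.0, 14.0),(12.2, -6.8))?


Cross products: d1=1352.98, d2=-492.42, d3=-1044.62, d4=800.78
d1*d2 < 0 and d3*d4 < 0? yes

Yes, they intersect


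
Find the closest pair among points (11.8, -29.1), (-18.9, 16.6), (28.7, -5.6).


d(P0,P1) = 55.0543, d(P0,P2) = 28.9458, d(P1,P2) = 52.5224
Closest: P0 and P2

Closest pair: (11.8, -29.1) and (28.7, -5.6), distance = 28.9458


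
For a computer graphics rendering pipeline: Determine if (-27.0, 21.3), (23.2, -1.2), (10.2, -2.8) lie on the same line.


Cross product: (23.2-(-27))*((-2.8)-21.3) - ((-1.2)-21.3)*(10.2-(-27))
= -372.82

No, not collinear


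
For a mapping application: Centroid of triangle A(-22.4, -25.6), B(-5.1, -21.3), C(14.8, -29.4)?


Centroid = ((x_A+x_B+x_C)/3, (y_A+y_B+y_C)/3)
= (((-22.4)+(-5.1)+14.8)/3, ((-25.6)+(-21.3)+(-29.4))/3)
= (-4.2333, -25.4333)

(-4.2333, -25.4333)


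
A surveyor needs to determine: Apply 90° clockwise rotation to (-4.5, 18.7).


90° CW: (x,y) -> (y, -x)
(-4.5,18.7) -> (18.7, 4.5)

(18.7, 4.5)


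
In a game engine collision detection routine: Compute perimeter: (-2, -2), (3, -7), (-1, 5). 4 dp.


Sides: (-2, -2)->(3, -7): sqrt(50) = 7.071068, (3, -7)->(-1, 5): sqrt(160) = 12.649111, (-1, 5)->(-2, -2): sqrt(50) = 7.071068
Sum = 26.791247
Perimeter = 26.7912

26.7912


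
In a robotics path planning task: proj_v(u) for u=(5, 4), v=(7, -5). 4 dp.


u.v = 15, |v| = sqrt(74) = 8.6023
Scalar projection = u.v / |v| = 15 / sqrt(74) = 1.7437

1.7437


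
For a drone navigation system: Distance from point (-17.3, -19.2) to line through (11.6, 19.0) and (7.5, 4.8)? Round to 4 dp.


|cross product| = 253.76
|line direction| = sqrt(218.45) = 14.7801
Distance = 253.76/sqrt(218.45) = 17.1691

17.1691


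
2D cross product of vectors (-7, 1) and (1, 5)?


u x v = u_x*v_y - u_y*v_x = (-7)*5 - 1*1
= (-35) - 1 = -36

-36


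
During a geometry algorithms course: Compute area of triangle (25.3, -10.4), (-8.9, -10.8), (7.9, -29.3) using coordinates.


Area = |x_A(y_B-y_C) + x_B(y_C-y_A) + x_C(y_A-y_B)|/2
= |468.05 + 168.21 + 3.16|/2
= 639.42/2 = 319.71

319.71


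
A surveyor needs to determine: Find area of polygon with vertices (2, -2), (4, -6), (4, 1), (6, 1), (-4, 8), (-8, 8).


Shoelace sum: (2*(-6) - 4*(-2)) + (4*1 - 4*(-6)) + (4*1 - 6*1) + (6*8 - (-4)*1) + ((-4)*8 - (-8)*8) + ((-8)*(-2) - 2*8)
= 106
Area = |106|/2 = 53

53


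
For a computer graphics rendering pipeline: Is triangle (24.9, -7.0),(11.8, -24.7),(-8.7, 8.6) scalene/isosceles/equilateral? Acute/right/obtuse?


Side lengths squared: AB^2=484.9, BC^2=1529.14, CA^2=1372.32
Sorted: [484.9, 1372.32, 1529.14]
By sides: Scalene, By angles: Acute

Scalene, Acute


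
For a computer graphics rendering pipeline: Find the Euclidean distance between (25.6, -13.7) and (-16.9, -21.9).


dx=-42.5, dy=-8.2
d^2 = (-42.5)^2 + (-8.2)^2 = 1873.49
d = sqrt(1873.49) = 43.2838

43.2838


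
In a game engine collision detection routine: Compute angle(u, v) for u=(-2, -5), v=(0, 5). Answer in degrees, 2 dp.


u.v = -25, |u| = sqrt(29) = 5.3852, |v| = sqrt(25) = 5
cos(theta) = u.v/(|u||v|) = -25/sqrt(725) = -0.928477
theta = acos(-0.928477) = 158.2 degrees

158.2 degrees


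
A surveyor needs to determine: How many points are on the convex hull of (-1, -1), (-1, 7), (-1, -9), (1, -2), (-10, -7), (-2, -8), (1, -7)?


Convex hull vertices (CCW): (-10, -7), (-1, -9), (1, -7), (1, -2), (-1, 7)
Count = 5

5


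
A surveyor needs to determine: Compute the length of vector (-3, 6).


|u| = sqrt((-3)^2 + 6^2) = sqrt(45) = 6.7082

6.7082


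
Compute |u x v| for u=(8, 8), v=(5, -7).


|u x v| = |8*(-7) - 8*5|
= |(-56) - 40| = 96

96


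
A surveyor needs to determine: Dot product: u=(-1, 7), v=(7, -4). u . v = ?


u . v = u_x*v_x + u_y*v_y = (-1)*7 + 7*(-4)
= (-7) + (-28) = -35

-35


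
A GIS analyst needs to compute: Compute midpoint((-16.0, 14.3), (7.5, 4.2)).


M = (((-16)+7.5)/2, (14.3+4.2)/2)
= (-4.25, 9.25)

(-4.25, 9.25)


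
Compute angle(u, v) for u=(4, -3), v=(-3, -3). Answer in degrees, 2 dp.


u.v = -3, |u| = sqrt(25) = 5, |v| = sqrt(18) = 4.2426
cos(theta) = u.v/(|u||v|) = -3/sqrt(450) = -0.141421
theta = acos(-0.141421) = 98.13 degrees

98.13 degrees


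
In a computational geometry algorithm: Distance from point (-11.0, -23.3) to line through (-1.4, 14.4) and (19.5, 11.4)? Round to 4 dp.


|cross product| = 816.73
|line direction| = sqrt(445.81) = 21.1142
Distance = 816.73/sqrt(445.81) = 38.6815

38.6815


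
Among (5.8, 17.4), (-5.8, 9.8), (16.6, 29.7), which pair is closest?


d(P0,P1) = 13.8679, d(P0,P2) = 16.3686, d(P1,P2) = 29.9628
Closest: P0 and P1

Closest pair: (5.8, 17.4) and (-5.8, 9.8), distance = 13.8679


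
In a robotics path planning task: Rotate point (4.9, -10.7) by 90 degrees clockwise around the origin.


90° CW: (x,y) -> (y, -x)
(4.9,-10.7) -> (-10.7, -4.9)

(-10.7, -4.9)


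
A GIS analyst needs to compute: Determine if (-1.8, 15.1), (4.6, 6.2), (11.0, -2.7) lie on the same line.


Cross product: (4.6-(-1.8))*((-2.7)-15.1) - (6.2-15.1)*(11-(-1.8))
= 0

Yes, collinear


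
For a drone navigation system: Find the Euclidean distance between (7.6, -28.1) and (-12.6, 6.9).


dx=-20.2, dy=35
d^2 = (-20.2)^2 + 35^2 = 1633.04
d = sqrt(1633.04) = 40.4109

40.4109


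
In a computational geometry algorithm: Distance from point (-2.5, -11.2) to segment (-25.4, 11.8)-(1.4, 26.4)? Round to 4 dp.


Project P onto AB: t = 0.2984 (clamped to [0,1])
Closest point on segment: (-17.4032, 16.1565)
Distance: 31.1526

31.1526


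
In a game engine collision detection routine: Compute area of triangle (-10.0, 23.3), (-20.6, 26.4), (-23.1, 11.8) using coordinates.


Area = |x_A(y_B-y_C) + x_B(y_C-y_A) + x_C(y_A-y_B)|/2
= |(-146) + 236.9 + 71.61|/2
= 162.51/2 = 81.255

81.255


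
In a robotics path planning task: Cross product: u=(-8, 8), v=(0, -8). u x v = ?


u x v = u_x*v_y - u_y*v_x = (-8)*(-8) - 8*0
= 64 - 0 = 64

64


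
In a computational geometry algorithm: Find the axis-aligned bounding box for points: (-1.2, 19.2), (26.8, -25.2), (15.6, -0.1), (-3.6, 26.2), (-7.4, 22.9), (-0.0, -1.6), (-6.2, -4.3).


x range: [-7.4, 26.8]
y range: [-25.2, 26.2]
Bounding box: (-7.4,-25.2) to (26.8,26.2)

(-7.4,-25.2) to (26.8,26.2)


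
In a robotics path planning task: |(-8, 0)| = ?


|u| = sqrt((-8)^2 + 0^2) = sqrt(64) = 8

8


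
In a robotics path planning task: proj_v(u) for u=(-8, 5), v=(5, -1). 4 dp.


u.v = -45, |v| = sqrt(26) = 5.099
Scalar projection = u.v / |v| = -45 / sqrt(26) = -8.8252

-8.8252


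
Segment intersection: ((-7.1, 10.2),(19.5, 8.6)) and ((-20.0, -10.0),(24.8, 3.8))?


Cross products: d1=726.94, d2=288.18, d3=-557.96, d4=-119.2
d1*d2 < 0 and d3*d4 < 0? no

No, they don't intersect


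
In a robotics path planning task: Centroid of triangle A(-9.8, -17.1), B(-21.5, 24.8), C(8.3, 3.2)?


Centroid = ((x_A+x_B+x_C)/3, (y_A+y_B+y_C)/3)
= (((-9.8)+(-21.5)+8.3)/3, ((-17.1)+24.8+3.2)/3)
= (-7.6667, 3.6333)

(-7.6667, 3.6333)


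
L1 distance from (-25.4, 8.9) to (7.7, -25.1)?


|(-25.4)-7.7| + |8.9-(-25.1)| = 33.1 + 34 = 67.1

67.1


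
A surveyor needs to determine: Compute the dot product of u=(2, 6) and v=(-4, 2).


u . v = u_x*v_x + u_y*v_y = 2*(-4) + 6*2
= (-8) + 12 = 4

4


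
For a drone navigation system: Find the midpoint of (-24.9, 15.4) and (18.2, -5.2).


M = (((-24.9)+18.2)/2, (15.4+(-5.2))/2)
= (-3.35, 5.1)

(-3.35, 5.1)


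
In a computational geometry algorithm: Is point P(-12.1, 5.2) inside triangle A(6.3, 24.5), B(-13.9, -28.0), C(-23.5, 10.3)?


Cross products: AB x AP = -576.14, BC x BP = -387.66, CA x CP = -313.86
All same sign? yes

Yes, inside


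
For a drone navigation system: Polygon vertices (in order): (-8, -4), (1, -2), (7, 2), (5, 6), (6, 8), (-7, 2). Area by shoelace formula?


Shoelace sum: ((-8)*(-2) - 1*(-4)) + (1*2 - 7*(-2)) + (7*6 - 5*2) + (5*8 - 6*6) + (6*2 - (-7)*8) + ((-7)*(-4) - (-8)*2)
= 184
Area = |184|/2 = 92

92


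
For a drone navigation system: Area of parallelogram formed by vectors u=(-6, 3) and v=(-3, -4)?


|u x v| = |(-6)*(-4) - 3*(-3)|
= |24 - (-9)| = 33

33


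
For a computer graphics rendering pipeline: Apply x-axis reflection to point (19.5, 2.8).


Reflection over x-axis: (x,y) -> (x,-y)
(19.5, 2.8) -> (19.5, -2.8)

(19.5, -2.8)


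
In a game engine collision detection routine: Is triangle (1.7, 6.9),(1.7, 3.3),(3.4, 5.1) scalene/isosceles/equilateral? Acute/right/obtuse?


Side lengths squared: AB^2=12.96, BC^2=6.13, CA^2=6.13
Sorted: [6.13, 6.13, 12.96]
By sides: Isosceles, By angles: Obtuse

Isosceles, Obtuse


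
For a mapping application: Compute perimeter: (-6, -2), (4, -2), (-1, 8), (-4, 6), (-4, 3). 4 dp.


Sides: (-6, -2)->(4, -2): sqrt(100) = 10, (4, -2)->(-1, 8): sqrt(125) = 11.18034, (-1, 8)->(-4, 6): sqrt(13) = 3.605551, (-4, 6)->(-4, 3): sqrt(9) = 3, (-4, 3)->(-6, -2): sqrt(29) = 5.385165
Sum = 33.171056
Perimeter = 33.1711

33.1711


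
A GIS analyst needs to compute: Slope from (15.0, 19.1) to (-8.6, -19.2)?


slope = (y2-y1)/(x2-x1) = ((-19.2)-19.1)/((-8.6)-15) = (-38.3)/(-23.6) = 1.6229

1.6229


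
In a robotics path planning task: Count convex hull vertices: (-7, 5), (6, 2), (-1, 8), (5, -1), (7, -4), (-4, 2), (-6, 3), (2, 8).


Convex hull vertices (CCW): (-7, 5), (-6, 3), (7, -4), (6, 2), (2, 8), (-1, 8)
Count = 6

6


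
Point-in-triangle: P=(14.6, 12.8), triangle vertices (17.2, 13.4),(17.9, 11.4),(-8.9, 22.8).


Cross products: AB x AP = -5.62, BC x BP = 0.1, CA x CP = -40.1
All same sign? no

No, outside


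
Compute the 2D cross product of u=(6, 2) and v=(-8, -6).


u x v = u_x*v_y - u_y*v_x = 6*(-6) - 2*(-8)
= (-36) - (-16) = -20

-20


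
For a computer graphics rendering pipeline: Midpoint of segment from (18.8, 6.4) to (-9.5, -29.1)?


M = ((18.8+(-9.5))/2, (6.4+(-29.1))/2)
= (4.65, -11.35)

(4.65, -11.35)


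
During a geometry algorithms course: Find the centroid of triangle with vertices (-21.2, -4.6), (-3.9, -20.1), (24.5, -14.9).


Centroid = ((x_A+x_B+x_C)/3, (y_A+y_B+y_C)/3)
= (((-21.2)+(-3.9)+24.5)/3, ((-4.6)+(-20.1)+(-14.9))/3)
= (-0.2, -13.2)

(-0.2, -13.2)


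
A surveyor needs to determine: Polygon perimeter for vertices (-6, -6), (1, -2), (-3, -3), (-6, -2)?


Sides: (-6, -6)->(1, -2): sqrt(65) = 8.062258, (1, -2)->(-3, -3): sqrt(17) = 4.123106, (-3, -3)->(-6, -2): sqrt(10) = 3.162278, (-6, -2)->(-6, -6): sqrt(16) = 4
Sum = 19.347642
Perimeter = 19.3476

19.3476


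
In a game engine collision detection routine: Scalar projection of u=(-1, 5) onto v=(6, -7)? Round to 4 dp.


u.v = -41, |v| = sqrt(85) = 9.2195
Scalar projection = u.v / |v| = -41 / sqrt(85) = -4.4471

-4.4471


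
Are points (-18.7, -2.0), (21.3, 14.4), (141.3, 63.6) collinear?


Cross product: (21.3-(-18.7))*(63.6-(-2)) - (14.4-(-2))*(141.3-(-18.7))
= 0

Yes, collinear


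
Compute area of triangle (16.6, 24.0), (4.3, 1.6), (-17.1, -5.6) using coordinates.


Area = |x_A(y_B-y_C) + x_B(y_C-y_A) + x_C(y_A-y_B)|/2
= |119.52 + (-127.28) + (-383.04)|/2
= 390.8/2 = 195.4

195.4


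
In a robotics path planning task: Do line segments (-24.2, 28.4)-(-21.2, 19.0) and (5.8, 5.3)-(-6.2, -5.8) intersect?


Cross products: d1=-610.2, d2=-464.1, d3=212.7, d4=66.6
d1*d2 < 0 and d3*d4 < 0? no

No, they don't intersect


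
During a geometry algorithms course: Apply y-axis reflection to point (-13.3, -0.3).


Reflection over y-axis: (x,y) -> (-x,y)
(-13.3, -0.3) -> (13.3, -0.3)

(13.3, -0.3)


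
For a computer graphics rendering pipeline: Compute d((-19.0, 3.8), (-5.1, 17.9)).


dx=13.9, dy=14.1
d^2 = 13.9^2 + 14.1^2 = 392.02
d = sqrt(392.02) = 19.7995

19.7995


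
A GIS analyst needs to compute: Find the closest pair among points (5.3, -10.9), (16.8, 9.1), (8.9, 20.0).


d(P0,P1) = 23.0705, d(P0,P2) = 31.109, d(P1,P2) = 13.4618
Closest: P1 and P2

Closest pair: (16.8, 9.1) and (8.9, 20.0), distance = 13.4618


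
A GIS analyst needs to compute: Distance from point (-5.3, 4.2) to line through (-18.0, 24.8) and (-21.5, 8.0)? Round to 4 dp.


|cross product| = 285.46
|line direction| = sqrt(294.49) = 17.1607
Distance = 285.46/sqrt(294.49) = 16.6345

16.6345


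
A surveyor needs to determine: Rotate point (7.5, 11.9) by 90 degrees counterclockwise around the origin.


90° CCW: (x,y) -> (-y, x)
(7.5,11.9) -> (-11.9, 7.5)

(-11.9, 7.5)


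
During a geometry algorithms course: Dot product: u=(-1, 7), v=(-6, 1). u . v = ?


u . v = u_x*v_x + u_y*v_y = (-1)*(-6) + 7*1
= 6 + 7 = 13

13


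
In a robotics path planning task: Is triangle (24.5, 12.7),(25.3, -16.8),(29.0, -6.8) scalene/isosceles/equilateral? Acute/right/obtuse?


Side lengths squared: AB^2=870.89, BC^2=113.69, CA^2=400.5
Sorted: [113.69, 400.5, 870.89]
By sides: Scalene, By angles: Obtuse

Scalene, Obtuse


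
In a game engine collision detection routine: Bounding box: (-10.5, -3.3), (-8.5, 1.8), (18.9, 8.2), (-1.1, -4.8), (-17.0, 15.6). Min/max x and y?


x range: [-17, 18.9]
y range: [-4.8, 15.6]
Bounding box: (-17,-4.8) to (18.9,15.6)

(-17,-4.8) to (18.9,15.6)


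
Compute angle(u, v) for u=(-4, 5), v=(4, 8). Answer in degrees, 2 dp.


u.v = 24, |u| = sqrt(41) = 6.4031, |v| = sqrt(80) = 8.9443
cos(theta) = u.v/(|u||v|) = 24/sqrt(3280) = 0.419058
theta = acos(0.419058) = 65.22 degrees

65.22 degrees


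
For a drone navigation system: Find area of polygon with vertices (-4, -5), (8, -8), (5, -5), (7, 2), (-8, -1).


Shoelace sum: ((-4)*(-8) - 8*(-5)) + (8*(-5) - 5*(-8)) + (5*2 - 7*(-5)) + (7*(-1) - (-8)*2) + ((-8)*(-5) - (-4)*(-1))
= 162
Area = |162|/2 = 81

81


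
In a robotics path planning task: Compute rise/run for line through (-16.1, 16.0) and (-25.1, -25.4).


slope = (y2-y1)/(x2-x1) = ((-25.4)-16)/((-25.1)-(-16.1)) = (-41.4)/(-9) = 4.6

4.6


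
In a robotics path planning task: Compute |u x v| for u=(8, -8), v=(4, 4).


|u x v| = |8*4 - (-8)*4|
= |32 - (-32)| = 64

64


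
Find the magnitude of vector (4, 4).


|u| = sqrt(4^2 + 4^2) = sqrt(32) = 5.6569

5.6569


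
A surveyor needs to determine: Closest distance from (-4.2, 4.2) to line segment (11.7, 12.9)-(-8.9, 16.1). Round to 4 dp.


Project P onto AB: t = 0.6896 (clamped to [0,1])
Closest point on segment: (-2.5058, 15.1067)
Distance: 11.0375

11.0375


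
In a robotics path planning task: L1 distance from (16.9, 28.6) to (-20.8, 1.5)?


|16.9-(-20.8)| + |28.6-1.5| = 37.7 + 27.1 = 64.8

64.8


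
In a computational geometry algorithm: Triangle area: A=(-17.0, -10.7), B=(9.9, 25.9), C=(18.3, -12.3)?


Area = |x_A(y_B-y_C) + x_B(y_C-y_A) + x_C(y_A-y_B)|/2
= |(-649.4) + (-15.84) + (-669.78)|/2
= 1335.02/2 = 667.51

667.51


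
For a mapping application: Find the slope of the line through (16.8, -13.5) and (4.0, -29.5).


slope = (y2-y1)/(x2-x1) = ((-29.5)-(-13.5))/(4-16.8) = (-16)/(-12.8) = 1.25

1.25


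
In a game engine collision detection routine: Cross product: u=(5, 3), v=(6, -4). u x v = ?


u x v = u_x*v_y - u_y*v_x = 5*(-4) - 3*6
= (-20) - 18 = -38

-38


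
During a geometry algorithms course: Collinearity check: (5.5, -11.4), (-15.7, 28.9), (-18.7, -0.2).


Cross product: ((-15.7)-5.5)*((-0.2)-(-11.4)) - (28.9-(-11.4))*((-18.7)-5.5)
= 737.82

No, not collinear


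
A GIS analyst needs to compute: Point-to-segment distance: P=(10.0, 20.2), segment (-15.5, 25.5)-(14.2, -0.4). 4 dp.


Project P onto AB: t = 0.5761 (clamped to [0,1])
Closest point on segment: (1.6101, 10.5791)
Distance: 12.7653

12.7653


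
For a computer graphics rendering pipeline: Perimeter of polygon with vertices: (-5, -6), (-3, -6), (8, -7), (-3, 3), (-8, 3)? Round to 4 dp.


Sides: (-5, -6)->(-3, -6): sqrt(4) = 2, (-3, -6)->(8, -7): sqrt(122) = 11.045361, (8, -7)->(-3, 3): sqrt(221) = 14.866069, (-3, 3)->(-8, 3): sqrt(25) = 5, (-8, 3)->(-5, -6): sqrt(90) = 9.486833
Sum = 42.398263
Perimeter = 42.3983

42.3983


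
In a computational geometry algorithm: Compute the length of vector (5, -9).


|u| = sqrt(5^2 + (-9)^2) = sqrt(106) = 10.2956

10.2956


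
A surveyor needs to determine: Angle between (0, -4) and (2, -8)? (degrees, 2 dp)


u.v = 32, |u| = sqrt(16) = 4, |v| = sqrt(68) = 8.2462
cos(theta) = u.v/(|u||v|) = 32/sqrt(1088) = 0.970143
theta = acos(0.970143) = 14.04 degrees

14.04 degrees
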